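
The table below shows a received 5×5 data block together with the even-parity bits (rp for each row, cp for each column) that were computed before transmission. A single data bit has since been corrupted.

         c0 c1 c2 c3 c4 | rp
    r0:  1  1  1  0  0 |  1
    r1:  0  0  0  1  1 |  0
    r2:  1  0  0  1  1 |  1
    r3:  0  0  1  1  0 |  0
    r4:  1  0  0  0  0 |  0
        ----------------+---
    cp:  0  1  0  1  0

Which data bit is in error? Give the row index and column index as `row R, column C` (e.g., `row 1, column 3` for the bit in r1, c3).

Recompute each row's even parity and compare to rp:
  r0: data parity 1, sent rp 1 → ok
  r1: data parity 0, sent rp 0 → ok
  r2: data parity 1, sent rp 1 → ok
  r3: data parity 0, sent rp 0 → ok
  r4: data parity 1, sent rp 0 → mismatch
Recompute each column's even parity and compare to cp:
  c0: data parity 1, sent cp 0 → mismatch
  c1: data parity 1, sent cp 1 → ok
  c2: data parity 0, sent cp 0 → ok
  c3: data parity 1, sent cp 1 → ok
  c4: data parity 0, sent cp 0 → ok
Exactly one row (r4) and one column (c0) fail → the flipped bit is at their intersection.

row 4, column 0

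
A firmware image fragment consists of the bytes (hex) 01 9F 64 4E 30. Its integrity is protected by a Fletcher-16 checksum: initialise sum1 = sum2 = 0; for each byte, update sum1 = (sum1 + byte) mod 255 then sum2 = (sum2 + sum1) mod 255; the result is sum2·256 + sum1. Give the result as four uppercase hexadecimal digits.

Running sums (mod 255):
  after byte 0 (01): sum1=1, sum2=1
  after byte 1 (9F): sum1=160, sum2=161
  after byte 2 (64): sum1=5, sum2=166
  after byte 3 (4E): sum1=83, sum2=249
  after byte 4 (30): sum1=131, sum2=125
Checksum = sum2·256 + sum1 = 125·256 + 131 = 32131 = 0x7D83.

7D83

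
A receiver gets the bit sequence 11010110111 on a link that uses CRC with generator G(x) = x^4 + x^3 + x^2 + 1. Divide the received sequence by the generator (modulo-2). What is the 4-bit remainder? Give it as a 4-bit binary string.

0000

Modulo-2 division of 11010110111 by 11101:
  pos 0: 11010 XOR 11101 = 00111
  pos 2: 11111 XOR 11101 = 00010
  pos 5: 10011 XOR 11101 = 01110
  pos 6: 11101 XOR 11101 = 00000
Remainder = 0000 (zero — the frame passes the CRC check).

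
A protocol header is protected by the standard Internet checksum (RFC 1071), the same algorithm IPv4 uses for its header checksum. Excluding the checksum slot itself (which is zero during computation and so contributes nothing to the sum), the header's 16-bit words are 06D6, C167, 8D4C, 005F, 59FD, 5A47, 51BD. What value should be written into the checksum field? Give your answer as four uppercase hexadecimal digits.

A414

One's-complement addition (fold any carry out of bit 15 back into bit 0):
  0x06D6 + 0xC167 = 0x0C83D
  0xC83D + 0x8D4C = 0x15589 → wrap carry → 0x558A
  0x558A + 0x005F = 0x055E9
  0x55E9 + 0x59FD = 0x0AFE6
  0xAFE6 + 0x5A47 = 0x10A2D → wrap carry → 0x0A2E
  0x0A2E + 0x51BD = 0x05BEB
One's-complement sum = 0x5BEB.
Checksum = ~0x5BEB & 0xFFFF = 0xA414.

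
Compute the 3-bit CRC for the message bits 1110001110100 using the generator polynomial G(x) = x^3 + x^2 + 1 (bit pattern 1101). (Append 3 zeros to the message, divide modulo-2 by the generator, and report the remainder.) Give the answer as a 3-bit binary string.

001

Append 3 zeros: 1110001110100000. Divide by 1101 (XOR where the leading bit is 1):
  pos 0: 1110 XOR 1101 = 0011
  pos 2: 1100 XOR 1101 = 0001
  pos 5: 1111 XOR 1101 = 0010
  pos 7: 1001 XOR 1101 = 0100
  pos 8: 1000 XOR 1101 = 0101
  pos 9: 1010 XOR 1101 = 0111
  pos 10: 1110 XOR 1101 = 0011
  pos 12: 1100 XOR 1101 = 0001
Remainder (last 3 bits) = 001. This is the CRC / FCS.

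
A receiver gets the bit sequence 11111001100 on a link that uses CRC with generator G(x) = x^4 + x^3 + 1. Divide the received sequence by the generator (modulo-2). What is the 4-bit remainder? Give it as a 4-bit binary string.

0101

Modulo-2 division of 11111001100 by 11001:
  pos 0: 11111 XOR 11001 = 00110
  pos 2: 11000 XOR 11001 = 00001
  pos 6: 11100 XOR 11001 = 00101
Remainder = 0101 (nonzero — an error is detected).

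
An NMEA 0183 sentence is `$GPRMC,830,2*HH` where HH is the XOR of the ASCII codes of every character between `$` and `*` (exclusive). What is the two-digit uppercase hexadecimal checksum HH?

XOR the ASCII codes of the payload characters:
  'G' = 0x47 → acc = 0x47
  'P' = 0x50 → acc = 0x17
  'R' = 0x52 → acc = 0x45
  'M' = 0x4D → acc = 0x08
  'C' = 0x43 → acc = 0x4B
  ',' = 0x2C → acc = 0x67
  '8' = 0x38 → acc = 0x5F
  '3' = 0x33 → acc = 0x6C
  '0' = 0x30 → acc = 0x5C
  ',' = 0x2C → acc = 0x70
  '2' = 0x32 → acc = 0x42
Checksum = 0x42.

42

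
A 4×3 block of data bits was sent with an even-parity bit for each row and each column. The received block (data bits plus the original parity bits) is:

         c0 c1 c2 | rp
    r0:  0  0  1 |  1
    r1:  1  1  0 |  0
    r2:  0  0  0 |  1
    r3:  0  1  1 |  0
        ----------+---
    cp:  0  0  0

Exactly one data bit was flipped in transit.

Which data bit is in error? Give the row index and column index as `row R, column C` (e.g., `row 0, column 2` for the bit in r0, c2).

row 2, column 0

Recompute each row's even parity and compare to rp:
  r0: data parity 1, sent rp 1 → ok
  r1: data parity 0, sent rp 0 → ok
  r2: data parity 0, sent rp 1 → mismatch
  r3: data parity 0, sent rp 0 → ok
Recompute each column's even parity and compare to cp:
  c0: data parity 1, sent cp 0 → mismatch
  c1: data parity 0, sent cp 0 → ok
  c2: data parity 0, sent cp 0 → ok
Exactly one row (r2) and one column (c0) fail → the flipped bit is at their intersection.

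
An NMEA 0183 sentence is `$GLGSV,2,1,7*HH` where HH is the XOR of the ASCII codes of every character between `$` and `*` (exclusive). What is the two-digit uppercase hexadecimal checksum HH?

XOR the ASCII codes of the payload characters:
  'G' = 0x47 → acc = 0x47
  'L' = 0x4C → acc = 0x0B
  'G' = 0x47 → acc = 0x4C
  'S' = 0x53 → acc = 0x1F
  'V' = 0x56 → acc = 0x49
  ',' = 0x2C → acc = 0x65
  '2' = 0x32 → acc = 0x57
  ',' = 0x2C → acc = 0x7B
  '1' = 0x31 → acc = 0x4A
  ',' = 0x2C → acc = 0x66
  '7' = 0x37 → acc = 0x51
Checksum = 0x51.

51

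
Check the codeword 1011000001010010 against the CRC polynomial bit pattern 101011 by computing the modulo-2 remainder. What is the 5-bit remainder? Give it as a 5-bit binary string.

Modulo-2 division of 1011000001010010 by 101011:
  pos 0: 101100 XOR 101011 = 000111
  pos 3: 111000 XOR 101011 = 010011
  pos 4: 100111 XOR 101011 = 001100
  pos 6: 110001 XOR 101011 = 011010
  pos 7: 110100 XOR 101011 = 011111
  pos 8: 111110 XOR 101011 = 010101
  pos 9: 101011 XOR 101011 = 000000
Remainder = 00000 (zero — the frame passes the CRC check).

00000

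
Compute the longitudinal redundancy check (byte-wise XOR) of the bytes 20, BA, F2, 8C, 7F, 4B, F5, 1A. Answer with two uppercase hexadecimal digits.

3F

XOR the bytes together:
  start with 0x20
  0x20 ⊕ 0xBA = 0x9A
  0x9A ⊕ 0xF2 = 0x68
  0x68 ⊕ 0x8C = 0xE4
  0xE4 ⊕ 0x7F = 0x9B
  0x9B ⊕ 0x4B = 0xD0
  0xD0 ⊕ 0xF5 = 0x25
  0x25 ⊕ 0x1A = 0x3F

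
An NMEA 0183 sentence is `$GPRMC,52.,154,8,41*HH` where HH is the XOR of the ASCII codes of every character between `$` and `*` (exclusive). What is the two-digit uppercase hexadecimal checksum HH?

XOR the ASCII codes of the payload characters:
  'G' = 0x47 → acc = 0x47
  'P' = 0x50 → acc = 0x17
  'R' = 0x52 → acc = 0x45
  'M' = 0x4D → acc = 0x08
  'C' = 0x43 → acc = 0x4B
  ',' = 0x2C → acc = 0x67
  '5' = 0x35 → acc = 0x52
  '2' = 0x32 → acc = 0x60
  '.' = 0x2E → acc = 0x4E
  ',' = 0x2C → acc = 0x62
  '1' = 0x31 → acc = 0x53
  '5' = 0x35 → acc = 0x66
  '4' = 0x34 → acc = 0x52
  ',' = 0x2C → acc = 0x7E
  '8' = 0x38 → acc = 0x46
  ',' = 0x2C → acc = 0x6A
  '4' = 0x34 → acc = 0x5E
  '1' = 0x31 → acc = 0x6F
Checksum = 0x6F.

6F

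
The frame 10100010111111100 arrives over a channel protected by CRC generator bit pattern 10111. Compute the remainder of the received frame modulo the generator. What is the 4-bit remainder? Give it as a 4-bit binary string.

Modulo-2 division of 10100010111111100 by 10111:
  pos 0: 10100 XOR 10111 = 00011
  pos 3: 11010 XOR 10111 = 01101
  pos 4: 11011 XOR 10111 = 01100
  pos 5: 11001 XOR 10111 = 01110
  pos 6: 11101 XOR 10111 = 01010
  pos 7: 10101 XOR 10111 = 00010
  pos 10: 10111 XOR 10111 = 00000
Remainder = 0000 (zero — the frame passes the CRC check).

0000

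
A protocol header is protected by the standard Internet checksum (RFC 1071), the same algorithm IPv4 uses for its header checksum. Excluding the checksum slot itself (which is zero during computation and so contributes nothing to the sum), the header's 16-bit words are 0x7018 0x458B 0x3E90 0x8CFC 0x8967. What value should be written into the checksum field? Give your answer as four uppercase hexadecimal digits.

One's-complement addition (fold any carry out of bit 15 back into bit 0):
  0x7018 + 0x458B = 0x0B5A3
  0xB5A3 + 0x3E90 = 0x0F433
  0xF433 + 0x8CFC = 0x1812F → wrap carry → 0x8130
  0x8130 + 0x8967 = 0x10A97 → wrap carry → 0x0A98
One's-complement sum = 0x0A98.
Checksum = ~0x0A98 & 0xFFFF = 0xF567.

F567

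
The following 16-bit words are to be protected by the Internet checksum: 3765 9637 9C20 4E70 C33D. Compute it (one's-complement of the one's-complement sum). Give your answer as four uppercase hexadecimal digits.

8494

One's-complement addition (fold any carry out of bit 15 back into bit 0):
  0x3765 + 0x9637 = 0x0CD9C
  0xCD9C + 0x9C20 = 0x169BC → wrap carry → 0x69BD
  0x69BD + 0x4E70 = 0x0B82D
  0xB82D + 0xC33D = 0x17B6A → wrap carry → 0x7B6B
One's-complement sum = 0x7B6B.
Checksum = ~0x7B6B & 0xFFFF = 0x8494.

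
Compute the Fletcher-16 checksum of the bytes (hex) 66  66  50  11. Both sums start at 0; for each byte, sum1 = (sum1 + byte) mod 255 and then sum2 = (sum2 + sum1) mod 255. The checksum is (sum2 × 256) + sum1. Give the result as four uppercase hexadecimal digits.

7E2E

Running sums (mod 255):
  after byte 0 (66): sum1=102, sum2=102
  after byte 1 (66): sum1=204, sum2=51
  after byte 2 (50): sum1=29, sum2=80
  after byte 3 (11): sum1=46, sum2=126
Checksum = sum2·256 + sum1 = 126·256 + 46 = 32302 = 0x7E2E.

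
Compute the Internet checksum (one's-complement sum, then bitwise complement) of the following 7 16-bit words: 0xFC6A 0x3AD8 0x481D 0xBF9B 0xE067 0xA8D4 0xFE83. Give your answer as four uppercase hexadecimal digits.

One's-complement addition (fold any carry out of bit 15 back into bit 0):
  0xFC6A + 0x3AD8 = 0x13742 → wrap carry → 0x3743
  0x3743 + 0x481D = 0x07F60
  0x7F60 + 0xBF9B = 0x13EFB → wrap carry → 0x3EFC
  0x3EFC + 0xE067 = 0x11F63 → wrap carry → 0x1F64
  0x1F64 + 0xA8D4 = 0x0C838
  0xC838 + 0xFE83 = 0x1C6BB → wrap carry → 0xC6BC
One's-complement sum = 0xC6BC.
Checksum = ~0xC6BC & 0xFFFF = 0x3943.

3943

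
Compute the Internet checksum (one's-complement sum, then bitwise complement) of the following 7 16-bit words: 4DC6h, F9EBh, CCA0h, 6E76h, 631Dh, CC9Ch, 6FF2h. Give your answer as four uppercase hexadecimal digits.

DD89

One's-complement addition (fold any carry out of bit 15 back into bit 0):
  0x4DC6 + 0xF9EB = 0x147B1 → wrap carry → 0x47B2
  0x47B2 + 0xCCA0 = 0x11452 → wrap carry → 0x1453
  0x1453 + 0x6E76 = 0x082C9
  0x82C9 + 0x631D = 0x0E5E6
  0xE5E6 + 0xCC9C = 0x1B282 → wrap carry → 0xB283
  0xB283 + 0x6FF2 = 0x12275 → wrap carry → 0x2276
One's-complement sum = 0x2276.
Checksum = ~0x2276 & 0xFFFF = 0xDD89.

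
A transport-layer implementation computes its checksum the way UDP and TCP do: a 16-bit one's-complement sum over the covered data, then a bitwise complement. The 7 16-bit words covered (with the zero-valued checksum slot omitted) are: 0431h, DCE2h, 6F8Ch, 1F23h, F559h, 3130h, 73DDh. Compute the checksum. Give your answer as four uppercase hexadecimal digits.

One's-complement addition (fold any carry out of bit 15 back into bit 0):
  0x0431 + 0xDCE2 = 0x0E113
  0xE113 + 0x6F8C = 0x1509F → wrap carry → 0x50A0
  0x50A0 + 0x1F23 = 0x06FC3
  0x6FC3 + 0xF559 = 0x1651C → wrap carry → 0x651D
  0x651D + 0x3130 = 0x0964D
  0x964D + 0x73DD = 0x10A2A → wrap carry → 0x0A2B
One's-complement sum = 0x0A2B.
Checksum = ~0x0A2B & 0xFFFF = 0xF5D4.

F5D4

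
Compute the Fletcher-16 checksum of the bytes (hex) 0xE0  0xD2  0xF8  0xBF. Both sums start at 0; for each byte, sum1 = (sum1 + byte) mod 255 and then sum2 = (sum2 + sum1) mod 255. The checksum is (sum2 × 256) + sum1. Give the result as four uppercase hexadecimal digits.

Running sums (mod 255):
  after byte 0 (0xE0): sum1=224, sum2=224
  after byte 1 (0xD2): sum1=179, sum2=148
  after byte 2 (0xF8): sum1=172, sum2=65
  after byte 3 (0xBF): sum1=108, sum2=173
Checksum = sum2·256 + sum1 = 173·256 + 108 = 44396 = 0xAD6C.

AD6C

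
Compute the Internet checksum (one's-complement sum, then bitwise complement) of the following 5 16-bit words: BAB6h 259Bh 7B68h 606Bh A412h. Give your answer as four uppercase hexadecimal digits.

9FC7

One's-complement addition (fold any carry out of bit 15 back into bit 0):
  0xBAB6 + 0x259B = 0x0E051
  0xE051 + 0x7B68 = 0x15BB9 → wrap carry → 0x5BBA
  0x5BBA + 0x606B = 0x0BC25
  0xBC25 + 0xA412 = 0x16037 → wrap carry → 0x6038
One's-complement sum = 0x6038.
Checksum = ~0x6038 & 0xFFFF = 0x9FC7.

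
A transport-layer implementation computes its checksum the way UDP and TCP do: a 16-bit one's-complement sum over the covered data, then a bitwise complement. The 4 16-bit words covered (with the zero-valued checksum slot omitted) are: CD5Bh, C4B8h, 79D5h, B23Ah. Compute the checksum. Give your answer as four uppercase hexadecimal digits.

One's-complement addition (fold any carry out of bit 15 back into bit 0):
  0xCD5B + 0xC4B8 = 0x19213 → wrap carry → 0x9214
  0x9214 + 0x79D5 = 0x10BE9 → wrap carry → 0x0BEA
  0x0BEA + 0xB23A = 0x0BE24
One's-complement sum = 0xBE24.
Checksum = ~0xBE24 & 0xFFFF = 0x41DB.

41DB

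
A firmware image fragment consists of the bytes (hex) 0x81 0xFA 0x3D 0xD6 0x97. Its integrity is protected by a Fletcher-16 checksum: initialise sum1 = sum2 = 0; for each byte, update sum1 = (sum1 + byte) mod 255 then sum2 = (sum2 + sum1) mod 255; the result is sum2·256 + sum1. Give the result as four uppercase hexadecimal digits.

Running sums (mod 255):
  after byte 0 (0x81): sum1=129, sum2=129
  after byte 1 (0xFA): sum1=124, sum2=253
  after byte 2 (0x3D): sum1=185, sum2=183
  after byte 3 (0xD6): sum1=144, sum2=72
  after byte 4 (0x97): sum1=40, sum2=112
Checksum = sum2·256 + sum1 = 112·256 + 40 = 28712 = 0x7028.

7028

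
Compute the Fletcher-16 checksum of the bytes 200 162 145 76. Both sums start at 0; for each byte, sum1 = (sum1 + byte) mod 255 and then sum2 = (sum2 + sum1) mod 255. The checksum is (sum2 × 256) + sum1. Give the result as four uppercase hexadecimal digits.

Running sums (mod 255):
  after byte 0 (200): sum1=200, sum2=200
  after byte 1 (162): sum1=107, sum2=52
  after byte 2 (145): sum1=252, sum2=49
  after byte 3 (76): sum1=73, sum2=122
Checksum = sum2·256 + sum1 = 122·256 + 73 = 31305 = 0x7A49.

7A49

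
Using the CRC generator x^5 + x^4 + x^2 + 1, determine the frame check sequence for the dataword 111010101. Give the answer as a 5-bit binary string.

Append 5 zeros: 11101010100000. Divide by 110101 (XOR where the leading bit is 1):
  pos 0: 111010 XOR 110101 = 001111
  pos 2: 111110 XOR 110101 = 001011
  pos 4: 101110 XOR 110101 = 011011
  pos 5: 110110 XOR 110101 = 000011
Remainder (last 5 bits) = 11000. This is the CRC / FCS.

11000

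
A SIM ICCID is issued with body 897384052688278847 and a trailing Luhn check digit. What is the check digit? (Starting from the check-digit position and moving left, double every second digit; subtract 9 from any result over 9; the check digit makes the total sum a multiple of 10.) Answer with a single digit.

2

Partial digits right→left: 7 4 8 8 7 2 8 8 6 2 5 0 4 8 3 7 9 8
Double every second digit counting from the check-digit position (so the 1st, 3rd, 5th, ... of the partial from the right).
  doubled (with −9 where >9): 5 7 5 7 3 1 8 6 9 → sum 51
  kept as-is: 4 8 2 8 2 0 8 7 8 → sum 47
Total = 51 + 47 = 98.
Check digit = (10 − (98 mod 10)) mod 10 = 2.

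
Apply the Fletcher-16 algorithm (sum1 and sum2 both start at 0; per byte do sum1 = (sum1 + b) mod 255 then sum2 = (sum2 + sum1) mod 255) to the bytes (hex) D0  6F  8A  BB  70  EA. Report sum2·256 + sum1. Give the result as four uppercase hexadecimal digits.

Running sums (mod 255):
  after byte 0 (D0): sum1=208, sum2=208
  after byte 1 (6F): sum1=64, sum2=17
  after byte 2 (8A): sum1=202, sum2=219
  after byte 3 (BB): sum1=134, sum2=98
  after byte 4 (70): sum1=246, sum2=89
  after byte 5 (EA): sum1=225, sum2=59
Checksum = sum2·256 + sum1 = 59·256 + 225 = 15329 = 0x3BE1.

3BE1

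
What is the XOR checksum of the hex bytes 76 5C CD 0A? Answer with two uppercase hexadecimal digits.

ED

XOR the bytes together:
  start with 0x76
  0x76 ⊕ 0x5C = 0x2A
  0x2A ⊕ 0xCD = 0xE7
  0xE7 ⊕ 0x0A = 0xED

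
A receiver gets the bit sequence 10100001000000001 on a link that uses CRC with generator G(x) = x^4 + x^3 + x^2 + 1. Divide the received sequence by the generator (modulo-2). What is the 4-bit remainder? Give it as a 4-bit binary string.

Modulo-2 division of 10100001000000001 by 11101:
  pos 0: 10100 XOR 11101 = 01001
  pos 1: 10010 XOR 11101 = 01111
  pos 2: 11110 XOR 11101 = 00011
  pos 5: 11100 XOR 11101 = 00001
  pos 9: 10000 XOR 11101 = 01101
  pos 10: 11010 XOR 11101 = 00111
  pos 12: 11101 XOR 11101 = 00000
Remainder = 0000 (zero — the frame passes the CRC check).

0000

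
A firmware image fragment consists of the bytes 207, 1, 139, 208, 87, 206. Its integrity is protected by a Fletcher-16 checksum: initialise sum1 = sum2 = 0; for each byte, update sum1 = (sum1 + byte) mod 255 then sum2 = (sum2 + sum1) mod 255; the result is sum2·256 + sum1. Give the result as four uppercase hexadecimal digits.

0253

Running sums (mod 255):
  after byte 0 (207): sum1=207, sum2=207
  after byte 1 (1): sum1=208, sum2=160
  after byte 2 (139): sum1=92, sum2=252
  after byte 3 (208): sum1=45, sum2=42
  after byte 4 (87): sum1=132, sum2=174
  after byte 5 (206): sum1=83, sum2=2
Checksum = sum2·256 + sum1 = 2·256 + 83 = 595 = 0x0253.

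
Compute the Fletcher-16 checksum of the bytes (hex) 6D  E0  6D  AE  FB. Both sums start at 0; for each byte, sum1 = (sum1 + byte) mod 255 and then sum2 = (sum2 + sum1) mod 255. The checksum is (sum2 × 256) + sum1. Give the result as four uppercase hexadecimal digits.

4866

Running sums (mod 255):
  after byte 0 (6D): sum1=109, sum2=109
  after byte 1 (E0): sum1=78, sum2=187
  after byte 2 (6D): sum1=187, sum2=119
  after byte 3 (AE): sum1=106, sum2=225
  after byte 4 (FB): sum1=102, sum2=72
Checksum = sum2·256 + sum1 = 72·256 + 102 = 18534 = 0x4866.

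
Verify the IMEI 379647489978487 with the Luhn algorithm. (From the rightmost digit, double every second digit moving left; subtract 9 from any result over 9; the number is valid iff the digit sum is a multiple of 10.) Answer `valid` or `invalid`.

From the right, keep odd positions and double even positions (subtract 9 from any doubled value over 9):
  doubled (positions 2,4,...): 7 7 9 7 5 3 5 → sum 43
  kept (positions 1,3,...): 7 4 7 9 4 4 9 3 → sum 47
Total = 90.
90 mod 10 = 0, so the number is valid.

valid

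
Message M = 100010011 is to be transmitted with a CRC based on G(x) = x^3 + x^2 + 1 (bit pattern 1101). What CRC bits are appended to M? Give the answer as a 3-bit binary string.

Append 3 zeros: 100010011000. Divide by 1101 (XOR where the leading bit is 1):
  pos 0: 1000 XOR 1101 = 0101
  pos 1: 1011 XOR 1101 = 0110
  pos 2: 1100 XOR 1101 = 0001
  pos 5: 1011 XOR 1101 = 0110
  pos 6: 1100 XOR 1101 = 0001
Remainder (last 3 bits) = 100. This is the CRC / FCS.

100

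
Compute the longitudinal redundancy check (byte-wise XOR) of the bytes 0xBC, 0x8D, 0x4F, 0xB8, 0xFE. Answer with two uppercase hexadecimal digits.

38

XOR the bytes together:
  start with 0xBC
  0xBC ⊕ 0x8D = 0x31
  0x31 ⊕ 0x4F = 0x7E
  0x7E ⊕ 0xB8 = 0xC6
  0xC6 ⊕ 0xFE = 0x38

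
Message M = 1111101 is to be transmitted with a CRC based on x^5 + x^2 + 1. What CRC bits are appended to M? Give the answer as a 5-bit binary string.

Append 5 zeros: 111110100000. Divide by 100101 (XOR where the leading bit is 1):
  pos 0: 111110 XOR 100101 = 011011
  pos 1: 110111 XOR 100101 = 010010
  pos 2: 100100 XOR 100101 = 000001
Remainder (last 5 bits) = 10000. This is the CRC / FCS.

10000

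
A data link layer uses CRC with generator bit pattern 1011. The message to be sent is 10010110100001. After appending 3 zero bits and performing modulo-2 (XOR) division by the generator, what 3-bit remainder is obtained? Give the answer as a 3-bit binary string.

Append 3 zeros: 10010110100001000. Divide by 1011 (XOR where the leading bit is 1):
  pos 0: 1001 XOR 1011 = 0010
  pos 2: 1001 XOR 1011 = 0010
  pos 4: 1010 XOR 1011 = 0001
  pos 7: 1100 XOR 1011 = 0111
  pos 8: 1110 XOR 1011 = 0101
  pos 9: 1010 XOR 1011 = 0001
  pos 12: 1100 XOR 1011 = 0111
  pos 13: 1110 XOR 1011 = 0101
Remainder (last 3 bits) = 101. This is the CRC / FCS.

101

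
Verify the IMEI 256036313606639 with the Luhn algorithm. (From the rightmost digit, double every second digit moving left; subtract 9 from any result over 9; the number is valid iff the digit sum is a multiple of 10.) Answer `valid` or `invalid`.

valid

From the right, keep odd positions and double even positions (subtract 9 from any doubled value over 9):
  doubled (positions 2,4,...): 6 3 3 2 3 0 1 → sum 18
  kept (positions 1,3,...): 9 6 0 3 3 3 6 2 → sum 32
Total = 50.
50 mod 10 = 0, so the number is valid.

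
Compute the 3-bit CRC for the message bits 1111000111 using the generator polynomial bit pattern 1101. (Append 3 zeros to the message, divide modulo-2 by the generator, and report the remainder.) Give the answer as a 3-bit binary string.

100

Append 3 zeros: 1111000111000. Divide by 1101 (XOR where the leading bit is 1):
  pos 0: 1111 XOR 1101 = 0010
  pos 2: 1000 XOR 1101 = 0101
  pos 3: 1010 XOR 1101 = 0111
  pos 4: 1111 XOR 1101 = 0010
  pos 6: 1011 XOR 1101 = 0110
  pos 7: 1100 XOR 1101 = 0001
Remainder (last 3 bits) = 100. This is the CRC / FCS.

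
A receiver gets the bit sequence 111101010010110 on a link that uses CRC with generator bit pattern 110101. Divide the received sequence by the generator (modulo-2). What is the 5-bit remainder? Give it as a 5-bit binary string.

00001

Modulo-2 division of 111101010010110 by 110101:
  pos 0: 111101 XOR 110101 = 001000
  pos 2: 100001 XOR 110101 = 010100
  pos 3: 101000 XOR 110101 = 011101
  pos 4: 111010 XOR 110101 = 001111
  pos 6: 111110 XOR 110101 = 001011
  pos 8: 101111 XOR 110101 = 011010
  pos 9: 110100 XOR 110101 = 000001
Remainder = 00001 (nonzero — an error is detected).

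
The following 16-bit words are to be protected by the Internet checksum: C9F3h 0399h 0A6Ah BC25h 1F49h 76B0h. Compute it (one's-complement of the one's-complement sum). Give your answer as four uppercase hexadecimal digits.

One's-complement addition (fold any carry out of bit 15 back into bit 0):
  0xC9F3 + 0x0399 = 0x0CD8C
  0xCD8C + 0x0A6A = 0x0D7F6
  0xD7F6 + 0xBC25 = 0x1941B → wrap carry → 0x941C
  0x941C + 0x1F49 = 0x0B365
  0xB365 + 0x76B0 = 0x12A15 → wrap carry → 0x2A16
One's-complement sum = 0x2A16.
Checksum = ~0x2A16 & 0xFFFF = 0xD5E9.

D5E9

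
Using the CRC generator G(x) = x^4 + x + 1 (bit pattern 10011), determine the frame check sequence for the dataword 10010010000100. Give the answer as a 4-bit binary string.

Append 4 zeros: 100100100001000000. Divide by 10011 (XOR where the leading bit is 1):
  pos 0: 10010 XOR 10011 = 00001
  pos 4: 10100 XOR 10011 = 00111
  pos 6: 11100 XOR 10011 = 01111
  pos 7: 11111 XOR 10011 = 01100
  pos 8: 11000 XOR 10011 = 01011
  pos 9: 10110 XOR 10011 = 00101
  pos 11: 10100 XOR 10011 = 00111
  pos 13: 11100 XOR 10011 = 01111
Remainder (last 4 bits) = 1111. This is the CRC / FCS.

1111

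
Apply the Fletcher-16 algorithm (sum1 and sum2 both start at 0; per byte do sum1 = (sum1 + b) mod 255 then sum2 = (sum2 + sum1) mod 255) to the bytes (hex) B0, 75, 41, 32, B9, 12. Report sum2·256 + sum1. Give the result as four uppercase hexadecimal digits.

9065

Running sums (mod 255):
  after byte 0 (B0): sum1=176, sum2=176
  after byte 1 (75): sum1=38, sum2=214
  after byte 2 (41): sum1=103, sum2=62
  after byte 3 (32): sum1=153, sum2=215
  after byte 4 (B9): sum1=83, sum2=43
  after byte 5 (12): sum1=101, sum2=144
Checksum = sum2·256 + sum1 = 144·256 + 101 = 36965 = 0x9065.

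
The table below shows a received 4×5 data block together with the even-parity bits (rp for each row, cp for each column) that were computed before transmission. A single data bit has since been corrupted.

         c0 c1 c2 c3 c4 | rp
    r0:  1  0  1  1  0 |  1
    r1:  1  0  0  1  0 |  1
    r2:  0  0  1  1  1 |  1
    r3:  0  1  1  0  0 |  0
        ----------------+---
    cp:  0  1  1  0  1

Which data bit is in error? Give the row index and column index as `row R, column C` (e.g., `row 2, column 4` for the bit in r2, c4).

row 1, column 3

Recompute each row's even parity and compare to rp:
  r0: data parity 1, sent rp 1 → ok
  r1: data parity 0, sent rp 1 → mismatch
  r2: data parity 1, sent rp 1 → ok
  r3: data parity 0, sent rp 0 → ok
Recompute each column's even parity and compare to cp:
  c0: data parity 0, sent cp 0 → ok
  c1: data parity 1, sent cp 1 → ok
  c2: data parity 1, sent cp 1 → ok
  c3: data parity 1, sent cp 0 → mismatch
  c4: data parity 1, sent cp 1 → ok
Exactly one row (r1) and one column (c3) fail → the flipped bit is at their intersection.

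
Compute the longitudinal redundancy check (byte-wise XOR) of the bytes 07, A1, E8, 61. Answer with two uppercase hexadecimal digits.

2F

XOR the bytes together:
  start with 0x07
  0x07 ⊕ 0xA1 = 0xA6
  0xA6 ⊕ 0xE8 = 0x4E
  0x4E ⊕ 0x61 = 0x2F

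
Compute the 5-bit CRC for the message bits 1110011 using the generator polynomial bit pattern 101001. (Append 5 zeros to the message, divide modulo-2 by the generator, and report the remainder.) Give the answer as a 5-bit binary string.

11010

Append 5 zeros: 111001100000. Divide by 101001 (XOR where the leading bit is 1):
  pos 0: 111001 XOR 101001 = 010000
  pos 1: 100001 XOR 101001 = 001000
  pos 3: 100000 XOR 101001 = 001001
  pos 5: 100100 XOR 101001 = 001101
Remainder (last 5 bits) = 11010. This is the CRC / FCS.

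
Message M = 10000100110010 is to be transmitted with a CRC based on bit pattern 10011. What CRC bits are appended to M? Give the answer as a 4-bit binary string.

0010

Append 4 zeros: 100001001100100000. Divide by 10011 (XOR where the leading bit is 1):
  pos 0: 10000 XOR 10011 = 00011
  pos 3: 11100 XOR 10011 = 01111
  pos 4: 11111 XOR 10011 = 01100
  pos 5: 11001 XOR 10011 = 01010
  pos 6: 10100 XOR 10011 = 00111
  pos 8: 11101 XOR 10011 = 01110
  pos 9: 11100 XOR 10011 = 01111
  pos 10: 11110 XOR 10011 = 01101
  pos 11: 11010 XOR 10011 = 01001
  pos 12: 10010 XOR 10011 = 00001
Remainder (last 4 bits) = 0010. This is the CRC / FCS.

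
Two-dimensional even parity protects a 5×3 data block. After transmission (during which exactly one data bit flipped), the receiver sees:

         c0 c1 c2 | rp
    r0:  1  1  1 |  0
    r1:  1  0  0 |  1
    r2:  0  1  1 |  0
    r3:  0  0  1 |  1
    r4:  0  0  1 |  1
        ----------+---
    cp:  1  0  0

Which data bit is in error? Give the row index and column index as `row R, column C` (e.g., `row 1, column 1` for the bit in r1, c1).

row 0, column 0

Recompute each row's even parity and compare to rp:
  r0: data parity 1, sent rp 0 → mismatch
  r1: data parity 1, sent rp 1 → ok
  r2: data parity 0, sent rp 0 → ok
  r3: data parity 1, sent rp 1 → ok
  r4: data parity 1, sent rp 1 → ok
Recompute each column's even parity and compare to cp:
  c0: data parity 0, sent cp 1 → mismatch
  c1: data parity 0, sent cp 0 → ok
  c2: data parity 0, sent cp 0 → ok
Exactly one row (r0) and one column (c0) fail → the flipped bit is at their intersection.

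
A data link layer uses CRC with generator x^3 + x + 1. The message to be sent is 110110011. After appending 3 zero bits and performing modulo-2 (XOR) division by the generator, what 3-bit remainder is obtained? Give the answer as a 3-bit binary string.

Append 3 zeros: 110110011000. Divide by 1011 (XOR where the leading bit is 1):
  pos 0: 1101 XOR 1011 = 0110
  pos 1: 1101 XOR 1011 = 0110
  pos 2: 1100 XOR 1011 = 0111
  pos 3: 1110 XOR 1011 = 0101
  pos 4: 1011 XOR 1011 = 0000
  pos 8: 1000 XOR 1011 = 0011
Remainder (last 3 bits) = 011. This is the CRC / FCS.

011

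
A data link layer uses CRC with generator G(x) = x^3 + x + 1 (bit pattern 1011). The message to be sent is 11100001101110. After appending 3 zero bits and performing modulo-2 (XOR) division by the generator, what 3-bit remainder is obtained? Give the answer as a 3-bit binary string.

Append 3 zeros: 11100001101110000. Divide by 1011 (XOR where the leading bit is 1):
  pos 0: 1110 XOR 1011 = 0101
  pos 1: 1010 XOR 1011 = 0001
  pos 4: 1001 XOR 1011 = 0010
  pos 6: 1010 XOR 1011 = 0001
  pos 9: 1111 XOR 1011 = 0100
  pos 10: 1000 XOR 1011 = 0011
  pos 12: 1100 XOR 1011 = 0111
  pos 13: 1110 XOR 1011 = 0101
Remainder (last 3 bits) = 101. This is the CRC / FCS.

101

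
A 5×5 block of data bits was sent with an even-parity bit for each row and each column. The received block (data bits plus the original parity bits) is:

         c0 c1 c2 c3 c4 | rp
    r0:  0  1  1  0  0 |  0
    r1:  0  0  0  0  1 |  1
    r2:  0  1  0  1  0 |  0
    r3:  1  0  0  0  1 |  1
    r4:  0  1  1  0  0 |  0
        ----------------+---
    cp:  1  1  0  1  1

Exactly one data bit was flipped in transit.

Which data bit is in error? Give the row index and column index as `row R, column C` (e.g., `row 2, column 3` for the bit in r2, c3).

row 3, column 4

Recompute each row's even parity and compare to rp:
  r0: data parity 0, sent rp 0 → ok
  r1: data parity 1, sent rp 1 → ok
  r2: data parity 0, sent rp 0 → ok
  r3: data parity 0, sent rp 1 → mismatch
  r4: data parity 0, sent rp 0 → ok
Recompute each column's even parity and compare to cp:
  c0: data parity 1, sent cp 1 → ok
  c1: data parity 1, sent cp 1 → ok
  c2: data parity 0, sent cp 0 → ok
  c3: data parity 1, sent cp 1 → ok
  c4: data parity 0, sent cp 1 → mismatch
Exactly one row (r3) and one column (c4) fail → the flipped bit is at their intersection.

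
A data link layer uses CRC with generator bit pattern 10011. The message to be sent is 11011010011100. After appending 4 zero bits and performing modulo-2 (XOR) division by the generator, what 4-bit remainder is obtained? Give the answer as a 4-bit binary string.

Append 4 zeros: 110110100111000000. Divide by 10011 (XOR where the leading bit is 1):
  pos 0: 11011 XOR 10011 = 01000
  pos 1: 10000 XOR 10011 = 00011
  pos 4: 11100 XOR 10011 = 01111
  pos 5: 11111 XOR 10011 = 01100
  pos 6: 11001 XOR 10011 = 01010
  pos 7: 10101 XOR 10011 = 00110
  pos 9: 11000 XOR 10011 = 01011
  pos 10: 10110 XOR 10011 = 00101
  pos 12: 10100 XOR 10011 = 00111
Remainder (last 4 bits) = 1110. This is the CRC / FCS.

1110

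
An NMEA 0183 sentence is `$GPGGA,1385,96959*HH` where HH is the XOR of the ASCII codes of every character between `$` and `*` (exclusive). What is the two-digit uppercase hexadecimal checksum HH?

63

XOR the ASCII codes of the payload characters:
  'G' = 0x47 → acc = 0x47
  'P' = 0x50 → acc = 0x17
  'G' = 0x47 → acc = 0x50
  'G' = 0x47 → acc = 0x17
  'A' = 0x41 → acc = 0x56
  ',' = 0x2C → acc = 0x7A
  '1' = 0x31 → acc = 0x4B
  '3' = 0x33 → acc = 0x78
  '8' = 0x38 → acc = 0x40
  '5' = 0x35 → acc = 0x75
  ',' = 0x2C → acc = 0x59
  '9' = 0x39 → acc = 0x60
  '6' = 0x36 → acc = 0x56
  '9' = 0x39 → acc = 0x6F
  '5' = 0x35 → acc = 0x5A
  '9' = 0x39 → acc = 0x63
Checksum = 0x63.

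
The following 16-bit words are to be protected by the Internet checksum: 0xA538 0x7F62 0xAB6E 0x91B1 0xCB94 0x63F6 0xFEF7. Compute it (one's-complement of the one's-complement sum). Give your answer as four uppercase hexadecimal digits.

6FC1

One's-complement addition (fold any carry out of bit 15 back into bit 0):
  0xA538 + 0x7F62 = 0x1249A → wrap carry → 0x249B
  0x249B + 0xAB6E = 0x0D009
  0xD009 + 0x91B1 = 0x161BA → wrap carry → 0x61BB
  0x61BB + 0xCB94 = 0x12D4F → wrap carry → 0x2D50
  0x2D50 + 0x63F6 = 0x09146
  0x9146 + 0xFEF7 = 0x1903D → wrap carry → 0x903E
One's-complement sum = 0x903E.
Checksum = ~0x903E & 0xFFFF = 0x6FC1.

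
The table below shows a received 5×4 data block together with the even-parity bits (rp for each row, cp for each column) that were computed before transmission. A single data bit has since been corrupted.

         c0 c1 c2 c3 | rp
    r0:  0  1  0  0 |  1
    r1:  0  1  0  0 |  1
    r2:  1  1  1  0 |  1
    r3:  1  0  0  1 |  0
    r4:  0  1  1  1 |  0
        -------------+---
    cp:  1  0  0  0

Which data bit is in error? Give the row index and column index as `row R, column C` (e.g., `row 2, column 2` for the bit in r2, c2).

Recompute each row's even parity and compare to rp:
  r0: data parity 1, sent rp 1 → ok
  r1: data parity 1, sent rp 1 → ok
  r2: data parity 1, sent rp 1 → ok
  r3: data parity 0, sent rp 0 → ok
  r4: data parity 1, sent rp 0 → mismatch
Recompute each column's even parity and compare to cp:
  c0: data parity 0, sent cp 1 → mismatch
  c1: data parity 0, sent cp 0 → ok
  c2: data parity 0, sent cp 0 → ok
  c3: data parity 0, sent cp 0 → ok
Exactly one row (r4) and one column (c0) fail → the flipped bit is at their intersection.

row 4, column 0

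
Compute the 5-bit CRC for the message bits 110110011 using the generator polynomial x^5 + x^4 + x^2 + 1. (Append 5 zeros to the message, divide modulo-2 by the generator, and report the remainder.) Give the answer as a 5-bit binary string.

00101

Append 5 zeros: 11011001100000. Divide by 110101 (XOR where the leading bit is 1):
  pos 0: 110110 XOR 110101 = 000011
  pos 4: 110110 XOR 110101 = 000011
  pos 8: 110000 XOR 110101 = 000101
Remainder (last 5 bits) = 00101. This is the CRC / FCS.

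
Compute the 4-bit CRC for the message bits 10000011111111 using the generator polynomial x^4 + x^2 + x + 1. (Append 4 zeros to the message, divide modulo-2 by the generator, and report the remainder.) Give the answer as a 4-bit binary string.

0010

Append 4 zeros: 100000111111110000. Divide by 10111 (XOR where the leading bit is 1):
  pos 0: 10000 XOR 10111 = 00111
  pos 2: 11101 XOR 10111 = 01010
  pos 3: 10101 XOR 10111 = 00010
  pos 6: 10111 XOR 10111 = 00000
  pos 11: 11100 XOR 10111 = 01011
  pos 12: 10110 XOR 10111 = 00001
Remainder (last 4 bits) = 0010. This is the CRC / FCS.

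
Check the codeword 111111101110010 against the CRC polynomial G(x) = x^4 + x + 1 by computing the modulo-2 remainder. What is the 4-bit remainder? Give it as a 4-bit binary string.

0110

Modulo-2 division of 111111101110010 by 10011:
  pos 0: 11111 XOR 10011 = 01100
  pos 1: 11001 XOR 10011 = 01010
  pos 2: 10101 XOR 10011 = 00110
  pos 4: 11001 XOR 10011 = 01010
  pos 5: 10101 XOR 10011 = 00110
  pos 7: 11010 XOR 10011 = 01001
  pos 8: 10010 XOR 10011 = 00001
Remainder = 0110 (nonzero — an error is detected).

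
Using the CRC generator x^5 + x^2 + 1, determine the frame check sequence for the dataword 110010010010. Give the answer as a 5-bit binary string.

Append 5 zeros: 11001001001000000. Divide by 100101 (XOR where the leading bit is 1):
  pos 0: 110010 XOR 100101 = 010111
  pos 1: 101110 XOR 100101 = 001011
  pos 3: 101110 XOR 100101 = 001011
  pos 5: 101101 XOR 100101 = 001000
  pos 7: 100000 XOR 100101 = 000101
  pos 10: 101000 XOR 100101 = 001101
Remainder (last 5 bits) = 11010. This is the CRC / FCS.

11010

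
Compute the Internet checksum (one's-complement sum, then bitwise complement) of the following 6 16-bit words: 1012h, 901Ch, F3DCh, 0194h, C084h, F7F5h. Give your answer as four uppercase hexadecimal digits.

B1E5

One's-complement addition (fold any carry out of bit 15 back into bit 0):
  0x1012 + 0x901C = 0x0A02E
  0xA02E + 0xF3DC = 0x1940A → wrap carry → 0x940B
  0x940B + 0x0194 = 0x0959F
  0x959F + 0xC084 = 0x15623 → wrap carry → 0x5624
  0x5624 + 0xF7F5 = 0x14E19 → wrap carry → 0x4E1A
One's-complement sum = 0x4E1A.
Checksum = ~0x4E1A & 0xFFFF = 0xB1E5.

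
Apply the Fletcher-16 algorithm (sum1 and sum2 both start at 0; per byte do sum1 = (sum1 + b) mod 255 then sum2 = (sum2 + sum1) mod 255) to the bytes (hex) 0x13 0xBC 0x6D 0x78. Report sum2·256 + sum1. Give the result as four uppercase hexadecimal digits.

Running sums (mod 255):
  after byte 0 (0x13): sum1=19, sum2=19
  after byte 1 (0xBC): sum1=207, sum2=226
  after byte 2 (0x6D): sum1=61, sum2=32
  after byte 3 (0x78): sum1=181, sum2=213
Checksum = sum2·256 + sum1 = 213·256 + 181 = 54709 = 0xD5B5.

D5B5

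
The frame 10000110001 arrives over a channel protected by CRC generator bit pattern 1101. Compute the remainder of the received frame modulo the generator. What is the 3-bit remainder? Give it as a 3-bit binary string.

Modulo-2 division of 10000110001 by 1101:
  pos 0: 1000 XOR 1101 = 0101
  pos 1: 1010 XOR 1101 = 0111
  pos 2: 1111 XOR 1101 = 0010
  pos 4: 1010 XOR 1101 = 0111
  pos 5: 1110 XOR 1101 = 0011
  pos 7: 1101 XOR 1101 = 0000
Remainder = 000 (zero — the frame passes the CRC check).

000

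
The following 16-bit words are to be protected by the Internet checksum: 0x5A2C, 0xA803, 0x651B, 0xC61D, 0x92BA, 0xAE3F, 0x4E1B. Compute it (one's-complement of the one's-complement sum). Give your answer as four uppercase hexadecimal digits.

One's-complement addition (fold any carry out of bit 15 back into bit 0):
  0x5A2C + 0xA803 = 0x1022F → wrap carry → 0x0230
  0x0230 + 0x651B = 0x0674B
  0x674B + 0xC61D = 0x12D68 → wrap carry → 0x2D69
  0x2D69 + 0x92BA = 0x0C023
  0xC023 + 0xAE3F = 0x16E62 → wrap carry → 0x6E63
  0x6E63 + 0x4E1B = 0x0BC7E
One's-complement sum = 0xBC7E.
Checksum = ~0xBC7E & 0xFFFF = 0x4381.

4381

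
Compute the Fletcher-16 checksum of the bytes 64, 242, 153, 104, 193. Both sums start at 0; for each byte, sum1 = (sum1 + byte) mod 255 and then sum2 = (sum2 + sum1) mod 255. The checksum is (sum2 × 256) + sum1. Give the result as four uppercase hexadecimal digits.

6CF6

Running sums (mod 255):
  after byte 0 (64): sum1=64, sum2=64
  after byte 1 (242): sum1=51, sum2=115
  after byte 2 (153): sum1=204, sum2=64
  after byte 3 (104): sum1=53, sum2=117
  after byte 4 (193): sum1=246, sum2=108
Checksum = sum2·256 + sum1 = 108·256 + 246 = 27894 = 0x6CF6.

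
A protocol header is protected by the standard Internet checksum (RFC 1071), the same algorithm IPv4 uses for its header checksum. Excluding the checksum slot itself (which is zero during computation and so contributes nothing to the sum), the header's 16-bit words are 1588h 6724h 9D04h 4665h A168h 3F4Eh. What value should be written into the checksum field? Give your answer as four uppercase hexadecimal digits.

One's-complement addition (fold any carry out of bit 15 back into bit 0):
  0x1588 + 0x6724 = 0x07CAC
  0x7CAC + 0x9D04 = 0x119B0 → wrap carry → 0x19B1
  0x19B1 + 0x4665 = 0x06016
  0x6016 + 0xA168 = 0x1017E → wrap carry → 0x017F
  0x017F + 0x3F4E = 0x040CD
One's-complement sum = 0x40CD.
Checksum = ~0x40CD & 0xFFFF = 0xBF32.

BF32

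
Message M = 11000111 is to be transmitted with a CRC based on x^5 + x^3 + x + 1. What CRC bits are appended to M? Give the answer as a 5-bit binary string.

Append 5 zeros: 1100011100000. Divide by 101011 (XOR where the leading bit is 1):
  pos 0: 110001 XOR 101011 = 011010
  pos 1: 110101 XOR 101011 = 011110
  pos 2: 111101 XOR 101011 = 010110
  pos 3: 101100 XOR 101011 = 000111
  pos 6: 111000 XOR 101011 = 010011
  pos 7: 100110 XOR 101011 = 001101
Remainder (last 5 bits) = 01101. This is the CRC / FCS.

01101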